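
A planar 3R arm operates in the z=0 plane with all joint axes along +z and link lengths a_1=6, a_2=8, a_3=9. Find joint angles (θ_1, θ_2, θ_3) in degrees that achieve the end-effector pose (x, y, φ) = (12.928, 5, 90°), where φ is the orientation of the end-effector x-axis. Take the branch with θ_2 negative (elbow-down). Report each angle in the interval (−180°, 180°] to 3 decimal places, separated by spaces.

0.003 -30.006 120.003

wrist centre = target − a_3·(cos φ, sin φ) = (12.9280, -4.0000)
cos θ_2 = (183.1332−6²−8²)/(2·6·8) = 0.8660; θ_2 = -30.0063° (elbow-down)
β = atan2(-4.0000,12.9280) = -17.1924°; ψ = atan2(-4.0008,12.9278) = -17.1957°
θ_1 = β − ψ = 0.0034°
θ_3 = φ − θ_1 − θ_2 = 120.0029° (wrapped to (-180°,180°])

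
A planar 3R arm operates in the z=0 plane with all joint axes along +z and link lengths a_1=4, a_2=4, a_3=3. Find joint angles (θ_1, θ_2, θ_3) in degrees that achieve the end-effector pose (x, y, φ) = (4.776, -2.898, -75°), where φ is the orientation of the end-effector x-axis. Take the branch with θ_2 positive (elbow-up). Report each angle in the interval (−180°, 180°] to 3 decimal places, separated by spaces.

wrist centre = target − a_3·(cos φ, sin φ) = (3.9995, -0.0002)
cos θ_2 = (15.9963−4²−4²)/(2·4·4) = -0.5001; θ_2 = 120.0076° (elbow-up)
β = atan2(-0.0002,3.9995) = -0.0032°; ψ = atan2(3.4638,1.9995) = 60.0038°
θ_1 = β − ψ = -60.0070°
θ_3 = φ − θ_1 − θ_2 = -135.0006° (wrapped to (-180°,180°])

-60.007 120.008 -135.001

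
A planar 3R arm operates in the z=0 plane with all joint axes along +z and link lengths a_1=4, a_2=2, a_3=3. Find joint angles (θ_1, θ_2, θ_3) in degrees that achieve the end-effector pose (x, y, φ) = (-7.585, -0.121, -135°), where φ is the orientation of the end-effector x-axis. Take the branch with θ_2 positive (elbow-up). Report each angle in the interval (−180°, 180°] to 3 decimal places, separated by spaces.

wrist centre = target − a_3·(cos φ, sin φ) = (-5.4637, 2.0003)
cos θ_2 = (33.8531−4²−2²)/(2·4·2) = 0.8658; θ_2 = 30.0238° (elbow-up)
β = atan2(2.0003,-5.4637) = 159.8917°; ψ = atan2(1.0007,5.7316) = 9.9038°
θ_1 = β − ψ = 149.9879°
θ_3 = φ − θ_1 − θ_2 = 44.9882° (wrapped to (-180°,180°])

149.988 30.024 44.988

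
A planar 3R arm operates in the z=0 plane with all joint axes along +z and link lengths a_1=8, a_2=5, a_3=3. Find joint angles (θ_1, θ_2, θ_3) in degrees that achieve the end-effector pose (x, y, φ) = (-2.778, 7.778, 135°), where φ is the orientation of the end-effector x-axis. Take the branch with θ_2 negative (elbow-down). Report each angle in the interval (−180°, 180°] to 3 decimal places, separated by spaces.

134.998 -135.002 135.004

wrist centre = target − a_3·(cos φ, sin φ) = (-0.6567, 5.6567)
cos θ_2 = (32.4293−8²−5²)/(2·8·5) = -0.7071; θ_2 = -135.0022° (elbow-down)
β = atan2(5.6567,-0.6567) = 96.6218°; ψ = atan2(-3.5354,4.4643) = -38.3764°
θ_1 = β − ψ = 134.9982°
θ_3 = φ − θ_1 − θ_2 = 135.0040° (wrapped to (-180°,180°])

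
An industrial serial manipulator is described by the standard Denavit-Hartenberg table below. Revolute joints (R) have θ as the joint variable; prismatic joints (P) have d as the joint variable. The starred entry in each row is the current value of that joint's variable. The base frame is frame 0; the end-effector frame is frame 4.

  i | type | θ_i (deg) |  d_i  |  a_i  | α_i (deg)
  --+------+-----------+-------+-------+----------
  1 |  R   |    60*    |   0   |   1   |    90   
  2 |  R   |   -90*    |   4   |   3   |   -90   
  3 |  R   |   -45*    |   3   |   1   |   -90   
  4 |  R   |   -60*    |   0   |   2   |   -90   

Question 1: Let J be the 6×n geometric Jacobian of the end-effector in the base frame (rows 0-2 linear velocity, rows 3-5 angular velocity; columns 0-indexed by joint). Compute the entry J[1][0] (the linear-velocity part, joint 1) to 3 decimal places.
7.555

axis z_0 = ẑ; lever o_n−o_0 = (7.5549,2.2570,-4.4142)
cross product → J_v[:, 0] = (-2.2570,7.5549,0.0000)
J_ω[:, 0] = z_0
entry J[1][0] = 7.5549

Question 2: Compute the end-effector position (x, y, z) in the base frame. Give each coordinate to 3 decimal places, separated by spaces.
after link 1: o_1 = (0.5000, 0.8660, 0.0000)
after link 2: o_2 = (3.9641, -1.1340, -3.0000)
after link 3: o_3 = (6.0765, 1.1105, -3.7071)
after link 4: o_4 = (7.5549, 2.2570, -4.4142)

7.555 2.257 -4.414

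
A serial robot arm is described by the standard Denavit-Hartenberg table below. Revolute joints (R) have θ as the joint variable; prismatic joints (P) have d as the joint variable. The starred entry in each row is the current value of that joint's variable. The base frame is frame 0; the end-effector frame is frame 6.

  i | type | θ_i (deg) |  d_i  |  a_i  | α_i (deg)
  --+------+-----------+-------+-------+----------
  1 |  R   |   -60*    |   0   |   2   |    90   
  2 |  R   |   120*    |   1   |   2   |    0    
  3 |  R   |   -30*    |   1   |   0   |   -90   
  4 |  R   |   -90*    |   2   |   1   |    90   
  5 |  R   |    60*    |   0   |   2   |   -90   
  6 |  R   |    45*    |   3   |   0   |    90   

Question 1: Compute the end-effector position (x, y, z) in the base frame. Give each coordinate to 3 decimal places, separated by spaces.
after link 1: o_1 = (1.0000, -1.7321, 0.0000)
after link 2: o_2 = (-0.3660, -1.3660, 1.7321)
after link 3: o_3 = (-1.2321, -1.8660, 1.7321)
after link 4: o_4 = (-3.0981, -0.6340, 1.7321)
after link 5: o_5 = (-4.8301, 0.3660, 1.7321)
after link 6: o_6 = (-3.3301, 2.9641, 1.7321)

-3.330 2.964 1.732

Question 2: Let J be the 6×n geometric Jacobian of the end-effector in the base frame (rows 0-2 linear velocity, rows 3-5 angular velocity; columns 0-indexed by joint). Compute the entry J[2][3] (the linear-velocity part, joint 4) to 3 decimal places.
axis z_3 = (-0.5000,0.8660,0.0000); lever o_n−o_3 = (-2.0981,4.8301,0.0000)
cross product → J_v[:, 3] = (0.0000,0.0000,-0.5981)
J_ω[:, 3] = z_3
entry J[2][3] = -0.5981

-0.598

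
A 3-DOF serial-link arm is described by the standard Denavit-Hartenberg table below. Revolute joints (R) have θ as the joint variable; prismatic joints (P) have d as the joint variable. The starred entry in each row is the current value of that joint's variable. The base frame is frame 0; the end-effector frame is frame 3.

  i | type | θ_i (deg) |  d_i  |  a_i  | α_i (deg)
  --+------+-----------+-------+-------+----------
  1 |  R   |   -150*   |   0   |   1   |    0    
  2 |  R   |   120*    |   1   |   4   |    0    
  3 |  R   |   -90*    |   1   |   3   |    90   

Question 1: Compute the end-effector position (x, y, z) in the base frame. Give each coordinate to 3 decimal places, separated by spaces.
after link 1: o_1 = (-0.8660, -0.5000, 0.0000)
after link 2: o_2 = (2.5981, -2.5000, 1.0000)
after link 3: o_3 = (1.0981, -5.0981, 2.0000)

1.098 -5.098 2.000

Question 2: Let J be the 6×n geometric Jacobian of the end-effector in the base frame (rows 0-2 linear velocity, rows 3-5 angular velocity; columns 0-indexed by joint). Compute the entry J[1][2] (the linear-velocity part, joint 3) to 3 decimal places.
axis z_2 = (0.0000,0.0000,1.0000); lever o_n−o_2 = (-1.5000,-2.5981,1.0000)
cross product → J_v[:, 2] = (2.5981,-1.5000,0.0000)
J_ω[:, 2] = z_2
entry J[1][2] = -1.5000

-1.500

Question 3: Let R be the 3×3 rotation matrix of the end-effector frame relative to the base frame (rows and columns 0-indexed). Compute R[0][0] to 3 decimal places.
End-effector x-axis (col 0 of R) = (-0.5000,-0.8660,0.0000)
R[0][0] = -0.5000

-0.500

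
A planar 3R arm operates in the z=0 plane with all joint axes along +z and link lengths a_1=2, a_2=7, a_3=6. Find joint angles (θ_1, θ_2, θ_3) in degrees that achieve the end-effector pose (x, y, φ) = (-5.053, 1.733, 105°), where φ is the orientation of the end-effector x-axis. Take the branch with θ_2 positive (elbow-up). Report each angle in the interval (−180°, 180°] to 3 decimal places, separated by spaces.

90.021 149.985 -135.006

wrist centre = target − a_3·(cos φ, sin φ) = (-3.5001, -4.0626)
cos θ_2 = (28.7550−2²−7²)/(2·2·7) = -0.8659; θ_2 = 149.9850° (elbow-up)
β = atan2(-4.0626,-3.5001) = -130.7465°; ψ = atan2(3.5016,-4.0613) = 139.2324°
θ_1 = β − ψ = -269.9788°
θ_3 = φ − θ_1 − θ_2 = -135.0062° (wrapped to (-180°,180°])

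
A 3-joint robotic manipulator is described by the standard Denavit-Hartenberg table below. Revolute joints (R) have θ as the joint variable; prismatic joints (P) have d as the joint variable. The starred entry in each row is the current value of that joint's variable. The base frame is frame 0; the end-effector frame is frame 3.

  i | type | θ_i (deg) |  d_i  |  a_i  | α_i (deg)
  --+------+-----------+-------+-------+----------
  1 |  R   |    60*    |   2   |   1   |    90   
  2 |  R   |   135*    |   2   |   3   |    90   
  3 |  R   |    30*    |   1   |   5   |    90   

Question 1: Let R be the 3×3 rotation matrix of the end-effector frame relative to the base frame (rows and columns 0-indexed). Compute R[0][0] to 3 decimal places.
0.127

End-effector x-axis (col 0 of R) = (0.1268,-0.7803,0.6124)
R[0][0] = 0.1268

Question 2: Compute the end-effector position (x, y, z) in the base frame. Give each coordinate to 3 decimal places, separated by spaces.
after link 1: o_1 = (0.5000, 0.8660, 2.0000)
after link 2: o_2 = (1.1714, -1.9711, 4.1213)
after link 3: o_3 = (2.1591, -5.2604, 7.8903)

2.159 -5.260 7.890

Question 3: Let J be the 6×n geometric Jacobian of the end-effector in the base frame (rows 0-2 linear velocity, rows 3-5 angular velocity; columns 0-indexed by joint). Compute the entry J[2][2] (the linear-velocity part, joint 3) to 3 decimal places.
axis z_2 = (0.3536,0.6124,0.7071); lever o_n−o_2 = (0.9877,-3.2893,3.7690)
cross product → J_v[:, 2] = (4.6339,-0.6341,-1.7678)
J_ω[:, 2] = z_2
entry J[2][2] = -1.7678

-1.768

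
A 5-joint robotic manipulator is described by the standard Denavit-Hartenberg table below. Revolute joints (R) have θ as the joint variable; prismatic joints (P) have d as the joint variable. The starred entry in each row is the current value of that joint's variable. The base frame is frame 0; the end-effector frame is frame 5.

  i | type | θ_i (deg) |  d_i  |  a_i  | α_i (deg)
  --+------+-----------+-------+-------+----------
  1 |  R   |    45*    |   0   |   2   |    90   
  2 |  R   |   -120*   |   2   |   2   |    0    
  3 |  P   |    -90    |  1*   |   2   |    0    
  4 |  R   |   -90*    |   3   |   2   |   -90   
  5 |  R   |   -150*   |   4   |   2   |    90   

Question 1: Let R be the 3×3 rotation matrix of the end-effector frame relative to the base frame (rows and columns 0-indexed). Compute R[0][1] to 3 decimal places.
-0.612

End-effector y-axis (col 1 of R) = (-0.6124,-0.6124,0.5000)
R[0][1] = -0.6124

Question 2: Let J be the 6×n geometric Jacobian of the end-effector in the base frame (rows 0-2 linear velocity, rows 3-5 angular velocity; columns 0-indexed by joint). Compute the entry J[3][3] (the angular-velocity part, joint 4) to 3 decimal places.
axis z_3 = (0.7071,-0.7071,0.0000); lever o_n−o_3 = (0.4737,-5.1832,2.2321)
cross product → J_v[:, 3] = (-1.5783,-1.5783,-3.3301)
J_ω[:, 3] = z_3
entry J[3][3] = 0.7071

0.707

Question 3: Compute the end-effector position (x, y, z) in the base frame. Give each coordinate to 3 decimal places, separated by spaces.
2.077 -7.822 1.500

after link 1: o_1 = (1.4142, 1.4142, 0.0000)
after link 2: o_2 = (2.1213, -0.7071, -1.7321)
after link 3: o_3 = (1.6037, -2.6390, -0.7321)
after link 4: o_4 = (4.4321, -4.0532, 1.0000)
after link 5: o_5 = (2.0774, -7.8221, 1.5000)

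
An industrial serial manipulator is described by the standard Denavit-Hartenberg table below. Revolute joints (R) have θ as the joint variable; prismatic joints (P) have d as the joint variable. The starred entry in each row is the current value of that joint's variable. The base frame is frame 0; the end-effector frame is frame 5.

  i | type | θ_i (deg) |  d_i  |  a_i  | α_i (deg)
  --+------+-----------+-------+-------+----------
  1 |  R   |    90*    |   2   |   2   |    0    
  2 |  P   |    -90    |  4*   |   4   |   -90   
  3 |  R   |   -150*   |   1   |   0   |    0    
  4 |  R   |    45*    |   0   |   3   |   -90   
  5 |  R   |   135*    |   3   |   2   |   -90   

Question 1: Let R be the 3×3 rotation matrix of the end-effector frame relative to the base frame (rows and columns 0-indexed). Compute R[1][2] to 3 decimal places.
End-effector z-axis (col 2 of R) = (0.1830,0.7071,-0.6830)
R[1][2] = 0.7071

0.707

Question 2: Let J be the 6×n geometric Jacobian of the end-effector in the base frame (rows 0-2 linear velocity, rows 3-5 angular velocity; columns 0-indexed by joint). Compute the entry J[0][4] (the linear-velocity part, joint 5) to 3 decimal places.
0.366

axis z_4 = (0.9659,0.0000,0.2588); lever o_n−o_4 = (3.2638,-1.4142,-0.5896)
cross product → J_v[:, 4] = (0.3660,1.4142,-1.3660)
J_ω[:, 4] = z_4
entry J[0][4] = 0.3660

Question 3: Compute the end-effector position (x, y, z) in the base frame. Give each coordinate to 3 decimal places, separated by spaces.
after link 1: o_1 = (0.0000, 2.0000, 2.0000)
after link 2: o_2 = (4.0000, 2.0000, 6.0000)
after link 3: o_3 = (4.0000, 3.0000, 6.0000)
after link 4: o_4 = (3.2235, 3.0000, 8.8978)
after link 5: o_5 = (6.4873, 1.5858, 8.3082)

6.487 1.586 8.308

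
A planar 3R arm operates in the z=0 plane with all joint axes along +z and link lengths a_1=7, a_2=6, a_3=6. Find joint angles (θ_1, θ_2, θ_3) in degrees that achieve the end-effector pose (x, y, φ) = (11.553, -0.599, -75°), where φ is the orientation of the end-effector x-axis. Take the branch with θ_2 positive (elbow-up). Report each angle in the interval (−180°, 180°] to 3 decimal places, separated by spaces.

wrist centre = target − a_3·(cos φ, sin φ) = (10.0001, 5.1966)
cos θ_2 = (127.0059−7²−6²)/(2·7·6) = 0.5001; θ_2 = 59.9954° (elbow-up)
β = atan2(5.1966,10.0001) = 27.4587°; ψ = atan2(5.1959,10.0004) = 27.4550°
θ_1 = β − ψ = 0.0037°
θ_3 = φ − θ_1 − θ_2 = -134.9991° (wrapped to (-180°,180°])

0.004 59.995 -134.999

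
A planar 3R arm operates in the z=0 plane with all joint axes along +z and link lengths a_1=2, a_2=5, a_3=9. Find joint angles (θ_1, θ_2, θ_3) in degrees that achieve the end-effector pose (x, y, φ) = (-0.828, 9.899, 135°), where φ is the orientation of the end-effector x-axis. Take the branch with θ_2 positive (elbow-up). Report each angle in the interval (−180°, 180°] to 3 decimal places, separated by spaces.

wrist centre = target − a_3·(cos φ, sin φ) = (5.5360, 3.5350)
cos θ_2 = (43.1434−2²−5²)/(2·2·5) = 0.7072; θ_2 = 44.9950° (elbow-up)
β = atan2(3.5350,5.5360) = 32.5606°; ψ = atan2(3.5352,5.5358) = 32.5626°
θ_1 = β − ψ = -0.0019°
θ_3 = φ − θ_1 − θ_2 = 90.0069° (wrapped to (-180°,180°])

-0.002 44.995 90.007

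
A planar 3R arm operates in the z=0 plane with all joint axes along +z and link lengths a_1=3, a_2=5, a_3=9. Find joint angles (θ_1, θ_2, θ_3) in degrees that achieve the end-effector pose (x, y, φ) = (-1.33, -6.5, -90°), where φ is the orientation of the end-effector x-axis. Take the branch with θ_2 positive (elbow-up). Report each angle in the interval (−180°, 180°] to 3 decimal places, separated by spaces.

wrist centre = target − a_3·(cos φ, sin φ) = (-1.3300, 2.5000)
cos θ_2 = (8.0189−3²−5²)/(2·3·5) = -0.8660; θ_2 = 150.0013° (elbow-up)
β = atan2(2.5000,-1.3300) = 118.0130°; ψ = atan2(2.4999,-1.3302) = 118.0172°
θ_1 = β − ψ = -0.0042°
θ_3 = φ − θ_1 − θ_2 = 120.0029° (wrapped to (-180°,180°])

-0.004 150.001 120.003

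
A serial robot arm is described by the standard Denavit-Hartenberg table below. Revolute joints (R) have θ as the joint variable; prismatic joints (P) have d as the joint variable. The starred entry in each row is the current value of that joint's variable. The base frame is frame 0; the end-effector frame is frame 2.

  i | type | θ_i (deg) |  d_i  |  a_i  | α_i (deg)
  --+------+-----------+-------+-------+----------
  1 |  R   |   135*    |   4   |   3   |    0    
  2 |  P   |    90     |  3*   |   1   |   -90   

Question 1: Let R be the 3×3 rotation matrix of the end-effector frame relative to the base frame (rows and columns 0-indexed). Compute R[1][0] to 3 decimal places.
End-effector x-axis (col 0 of R) = (-0.7071,-0.7071,0.0000)
R[1][0] = -0.7071

-0.707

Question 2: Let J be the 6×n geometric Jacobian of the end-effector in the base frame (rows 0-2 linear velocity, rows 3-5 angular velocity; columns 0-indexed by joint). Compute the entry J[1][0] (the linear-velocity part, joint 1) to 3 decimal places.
axis z_0 = ẑ; lever o_n−o_0 = (-2.8284,1.4142,7.0000)
cross product → J_v[:, 0] = (-1.4142,-2.8284,0.0000)
J_ω[:, 0] = z_0
entry J[1][0] = -2.8284

-2.828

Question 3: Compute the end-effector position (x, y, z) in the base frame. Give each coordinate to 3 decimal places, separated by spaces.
-2.828 1.414 7.000

after link 1: o_1 = (-2.1213, 2.1213, 4.0000)
after link 2: o_2 = (-2.8284, 1.4142, 7.0000)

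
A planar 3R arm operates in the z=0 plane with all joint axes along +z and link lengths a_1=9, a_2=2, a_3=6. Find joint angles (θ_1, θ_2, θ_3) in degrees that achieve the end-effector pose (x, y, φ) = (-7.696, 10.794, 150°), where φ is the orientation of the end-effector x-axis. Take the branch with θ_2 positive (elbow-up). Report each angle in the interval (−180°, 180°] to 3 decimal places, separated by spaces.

wrist centre = target − a_3·(cos φ, sin φ) = (-2.4998, 7.7940)
cos θ_2 = (66.9957−9²−2²)/(2·9·2) = -0.5001; θ_2 = 120.0080° (elbow-up)
β = atan2(7.7940,-2.4998) = 107.7831°; ψ = atan2(1.7319,7.9998) = 12.2158°
θ_1 = β − ψ = 95.5674°
θ_3 = φ − θ_1 − θ_2 = -65.5753° (wrapped to (-180°,180°])

95.567 120.008 -65.575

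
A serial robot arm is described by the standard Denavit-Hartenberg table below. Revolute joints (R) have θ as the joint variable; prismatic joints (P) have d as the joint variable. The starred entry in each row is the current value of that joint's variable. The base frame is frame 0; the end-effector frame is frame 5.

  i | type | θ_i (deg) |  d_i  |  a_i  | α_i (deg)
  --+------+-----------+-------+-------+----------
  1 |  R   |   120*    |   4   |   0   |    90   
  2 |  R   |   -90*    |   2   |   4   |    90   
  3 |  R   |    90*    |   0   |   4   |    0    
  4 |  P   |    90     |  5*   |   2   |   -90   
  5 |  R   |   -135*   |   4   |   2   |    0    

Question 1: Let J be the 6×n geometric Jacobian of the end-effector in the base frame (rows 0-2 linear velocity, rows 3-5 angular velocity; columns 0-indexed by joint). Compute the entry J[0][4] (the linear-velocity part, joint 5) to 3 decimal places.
axis z_4 = (-0.8660,-0.5000,0.0000); lever o_n−o_4 = (-2.7570,-3.2247,-1.4142)
cross product → J_v[:, 4] = (0.7071,-1.2247,1.4142)
J_ω[:, 4] = z_4
entry J[0][4] = 0.7071

0.707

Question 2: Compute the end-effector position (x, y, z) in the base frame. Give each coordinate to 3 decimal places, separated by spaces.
4.939 -4.555 0.586

after link 1: o_1 = (0.0000, 0.0000, 4.0000)
after link 2: o_2 = (1.7321, 1.0000, 0.0000)
after link 3: o_3 = (5.1962, 3.0000, 0.0000)
after link 4: o_4 = (7.6962, -1.3301, 2.0000)
after link 5: o_5 = (4.9392, -4.5549, 0.5858)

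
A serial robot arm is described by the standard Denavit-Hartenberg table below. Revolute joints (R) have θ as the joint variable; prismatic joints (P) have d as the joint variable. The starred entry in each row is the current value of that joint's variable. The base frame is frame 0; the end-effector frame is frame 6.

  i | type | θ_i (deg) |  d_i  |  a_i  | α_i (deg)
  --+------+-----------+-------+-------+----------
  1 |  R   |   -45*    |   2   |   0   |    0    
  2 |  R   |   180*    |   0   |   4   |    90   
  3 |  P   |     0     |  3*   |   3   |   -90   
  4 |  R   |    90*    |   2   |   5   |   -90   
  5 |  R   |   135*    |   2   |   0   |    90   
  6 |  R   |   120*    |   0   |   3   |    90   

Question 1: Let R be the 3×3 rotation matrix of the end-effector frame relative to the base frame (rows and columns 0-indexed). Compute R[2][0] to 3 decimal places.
End-effector x-axis (col 0 of R) = (0.3624,-0.8624,0.3536)
R[2][0] = 0.3536

0.354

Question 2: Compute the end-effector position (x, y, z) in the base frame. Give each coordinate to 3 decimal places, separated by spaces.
after link 1: o_1 = (0.0000, 0.0000, 2.0000)
after link 2: o_2 = (-2.8284, 2.8284, 2.0000)
after link 3: o_3 = (-2.8284, 7.0711, 2.0000)
after link 4: o_4 = (-6.3640, 3.5355, 4.0000)
after link 5: o_5 = (-4.9497, 2.1213, 4.0000)
after link 6: o_6 = (-3.8626, -0.4658, 5.0607)

-3.863 -0.466 5.061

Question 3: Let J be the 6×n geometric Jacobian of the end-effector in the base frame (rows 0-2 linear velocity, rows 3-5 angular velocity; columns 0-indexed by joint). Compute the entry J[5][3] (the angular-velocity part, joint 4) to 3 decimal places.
1.000

axis z_3 = (0.0000,-0.0000,1.0000); lever o_n−o_3 = (-1.0342,-7.5369,3.0607)
cross product → J_v[:, 3] = (7.5369,-1.0342,-0.0000)
J_ω[:, 3] = z_3
entry J[5][3] = 1.0000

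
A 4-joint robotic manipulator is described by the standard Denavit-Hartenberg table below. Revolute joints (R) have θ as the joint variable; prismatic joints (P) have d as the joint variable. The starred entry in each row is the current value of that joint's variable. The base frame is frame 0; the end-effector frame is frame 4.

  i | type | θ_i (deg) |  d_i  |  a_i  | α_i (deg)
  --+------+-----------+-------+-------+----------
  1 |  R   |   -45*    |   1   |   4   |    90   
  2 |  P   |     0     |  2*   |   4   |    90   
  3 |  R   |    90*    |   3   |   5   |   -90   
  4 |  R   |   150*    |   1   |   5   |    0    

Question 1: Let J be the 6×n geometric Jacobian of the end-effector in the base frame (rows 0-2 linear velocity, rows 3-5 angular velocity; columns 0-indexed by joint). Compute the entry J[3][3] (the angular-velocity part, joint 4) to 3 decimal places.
axis z_3 = (-0.7071,0.7071,-0.0000); lever o_n−o_3 = (2.3548,3.7690,2.5000)
cross product → J_v[:, 3] = (1.7678,1.7678,-4.3301)
J_ω[:, 3] = z_3
entry J[3][3] = -0.7071

-0.707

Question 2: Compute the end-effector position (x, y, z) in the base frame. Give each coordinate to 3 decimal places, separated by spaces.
3.062 -6.838 0.500

after link 1: o_1 = (2.8284, -2.8284, 1.0000)
after link 2: o_2 = (4.2426, -7.0711, 1.0000)
after link 3: o_3 = (0.7071, -10.6066, -2.0000)
after link 4: o_4 = (3.0619, -6.8376, 0.5000)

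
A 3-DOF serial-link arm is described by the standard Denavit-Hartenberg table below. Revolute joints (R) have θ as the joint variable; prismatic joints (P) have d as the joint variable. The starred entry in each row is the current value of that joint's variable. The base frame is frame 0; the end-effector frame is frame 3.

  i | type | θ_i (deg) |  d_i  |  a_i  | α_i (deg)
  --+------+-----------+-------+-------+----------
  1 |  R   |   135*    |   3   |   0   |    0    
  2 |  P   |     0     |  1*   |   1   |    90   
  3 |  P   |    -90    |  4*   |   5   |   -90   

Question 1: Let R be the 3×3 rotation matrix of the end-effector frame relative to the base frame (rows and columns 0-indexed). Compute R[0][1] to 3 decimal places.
-0.707

End-effector y-axis (col 1 of R) = (-0.7071,-0.7071,-0.0000)
R[0][1] = -0.7071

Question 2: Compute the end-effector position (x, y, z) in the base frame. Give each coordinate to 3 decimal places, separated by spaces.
after link 1: o_1 = (0.0000, 0.0000, 3.0000)
after link 2: o_2 = (-0.7071, 0.7071, 4.0000)
after link 3: o_3 = (2.1213, 3.5355, -1.0000)

2.121 3.536 -1.000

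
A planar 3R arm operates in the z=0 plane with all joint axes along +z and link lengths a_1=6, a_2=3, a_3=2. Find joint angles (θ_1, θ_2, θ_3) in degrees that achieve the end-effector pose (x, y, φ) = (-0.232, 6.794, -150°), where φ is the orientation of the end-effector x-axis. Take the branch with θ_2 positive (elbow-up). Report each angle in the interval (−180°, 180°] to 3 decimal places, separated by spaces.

wrist centre = target − a_3·(cos φ, sin φ) = (1.5001, 7.7940)
cos θ_2 = (62.9966−6²−3²)/(2·6·3) = 0.4999; θ_2 = 60.0063° (elbow-up)
β = atan2(7.7940,1.5001) = 79.1059°; ψ = atan2(2.5982,7.4997) = 19.1084°
θ_1 = β − ψ = 59.9975°
θ_3 = φ − θ_1 − θ_2 = 89.9962° (wrapped to (-180°,180°])

59.998 60.006 89.996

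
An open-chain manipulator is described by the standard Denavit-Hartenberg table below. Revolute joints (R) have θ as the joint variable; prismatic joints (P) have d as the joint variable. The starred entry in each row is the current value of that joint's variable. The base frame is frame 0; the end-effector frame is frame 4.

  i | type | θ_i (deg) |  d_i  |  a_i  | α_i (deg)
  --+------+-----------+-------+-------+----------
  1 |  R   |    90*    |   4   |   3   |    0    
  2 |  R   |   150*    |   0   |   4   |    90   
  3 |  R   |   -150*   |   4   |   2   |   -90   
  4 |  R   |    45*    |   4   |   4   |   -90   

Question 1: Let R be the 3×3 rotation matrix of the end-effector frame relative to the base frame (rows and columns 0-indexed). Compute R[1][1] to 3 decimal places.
0.433

End-effector y-axis (col 1 of R) = (0.2500,0.4330,0.8660)
R[1][1] = 0.4330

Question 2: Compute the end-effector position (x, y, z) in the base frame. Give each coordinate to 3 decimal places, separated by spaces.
-1.924 2.011 -1.878

after link 1: o_1 = (0.0000, 3.0000, 4.0000)
after link 2: o_2 = (-2.0000, -0.4641, 4.0000)
after link 3: o_3 = (-4.5981, 3.0359, 3.0000)
after link 4: o_4 = (-1.9238, 2.0110, -1.8783)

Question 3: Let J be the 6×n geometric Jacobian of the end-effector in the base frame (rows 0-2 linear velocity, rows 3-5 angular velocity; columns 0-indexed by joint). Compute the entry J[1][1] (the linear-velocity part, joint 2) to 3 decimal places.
-1.924

axis z_1 = (0.0000,0.0000,1.0000); lever o_n−o_1 = (-1.9238,-0.9890,-5.8783)
cross product → J_v[:, 1] = (0.9890,-1.9238,0.0000)
J_ω[:, 1] = z_1
entry J[1][1] = -1.9238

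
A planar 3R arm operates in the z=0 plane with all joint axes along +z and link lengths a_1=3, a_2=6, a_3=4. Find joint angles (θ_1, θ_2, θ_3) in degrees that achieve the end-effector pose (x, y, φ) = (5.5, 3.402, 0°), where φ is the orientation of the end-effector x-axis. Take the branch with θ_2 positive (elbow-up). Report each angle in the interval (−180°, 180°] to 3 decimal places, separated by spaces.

-59.997 149.998 -90.001

wrist centre = target − a_3·(cos φ, sin φ) = (1.5000, 3.4020)
cos θ_2 = (13.8236−3²−6²)/(2·3·6) = -0.8660; θ_2 = 149.9983° (elbow-up)
β = atan2(3.4020,1.5000) = 66.2065°; ψ = atan2(3.0001,-2.1961) = 126.2036°
θ_1 = β − ψ = -59.9971°
θ_3 = φ − θ_1 − θ_2 = -90.0013° (wrapped to (-180°,180°])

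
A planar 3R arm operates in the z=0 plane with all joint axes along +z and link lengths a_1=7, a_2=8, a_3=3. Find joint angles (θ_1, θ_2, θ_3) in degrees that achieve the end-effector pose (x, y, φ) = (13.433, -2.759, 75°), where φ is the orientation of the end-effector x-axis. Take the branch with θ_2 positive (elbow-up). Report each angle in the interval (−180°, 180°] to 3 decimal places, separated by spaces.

wrist centre = target − a_3·(cos φ, sin φ) = (12.6565, -5.6568)
cos θ_2 = (192.1872−7²−8²)/(2·7·8) = 0.7070; θ_2 = 45.0063° (elbow-up)
β = atan2(-5.6568,12.6565) = -24.0820°; ψ = atan2(5.6575,12.6562) = 24.0852°
θ_1 = β − ψ = -48.1672°
θ_3 = φ − θ_1 − θ_2 = 78.1609° (wrapped to (-180°,180°])

-48.167 45.006 78.161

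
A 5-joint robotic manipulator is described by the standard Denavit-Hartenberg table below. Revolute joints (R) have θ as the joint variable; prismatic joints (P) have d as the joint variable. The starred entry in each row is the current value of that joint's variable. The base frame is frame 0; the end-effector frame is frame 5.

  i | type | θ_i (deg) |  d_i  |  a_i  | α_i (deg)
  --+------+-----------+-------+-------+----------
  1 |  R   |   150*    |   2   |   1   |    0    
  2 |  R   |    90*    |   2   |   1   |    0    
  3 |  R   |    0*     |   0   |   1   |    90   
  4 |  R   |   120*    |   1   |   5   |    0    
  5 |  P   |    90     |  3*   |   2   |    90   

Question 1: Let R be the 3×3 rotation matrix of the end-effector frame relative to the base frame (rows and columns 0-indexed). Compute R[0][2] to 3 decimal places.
End-effector z-axis (col 2 of R) = (0.2500,0.4330,0.8660)
R[0][2] = 0.2500

0.250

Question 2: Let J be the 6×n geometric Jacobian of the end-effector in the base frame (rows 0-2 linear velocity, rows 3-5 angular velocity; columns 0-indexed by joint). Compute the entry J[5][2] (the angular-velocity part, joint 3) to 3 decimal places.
axis z_2 = (0.0000,0.0000,1.0000); lever o_n−o_2 = (-1.8481,4.7990,3.3301)
cross product → J_v[:, 2] = (-4.7990,-1.8481,0.0000)
J_ω[:, 2] = z_2
entry J[5][2] = 1.0000

1.000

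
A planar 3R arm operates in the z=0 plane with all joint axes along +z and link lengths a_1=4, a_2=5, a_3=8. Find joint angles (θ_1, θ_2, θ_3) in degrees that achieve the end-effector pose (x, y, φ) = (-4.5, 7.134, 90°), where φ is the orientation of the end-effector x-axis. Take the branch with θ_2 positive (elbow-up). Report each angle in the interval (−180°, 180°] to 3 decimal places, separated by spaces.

wrist centre = target − a_3·(cos φ, sin φ) = (-4.5000, -0.8660)
cos θ_2 = (21.0000−4²−5²)/(2·4·5) = -0.5000; θ_2 = 120.0001° (elbow-up)
β = atan2(-0.8660,-4.5000) = -169.1069°; ψ = atan2(4.3301,1.5000) = 70.8934°
θ_1 = β − ψ = -240.0004°
θ_3 = φ − θ_1 − θ_2 = -149.9997° (wrapped to (-180°,180°])

120.000 120.000 -150.000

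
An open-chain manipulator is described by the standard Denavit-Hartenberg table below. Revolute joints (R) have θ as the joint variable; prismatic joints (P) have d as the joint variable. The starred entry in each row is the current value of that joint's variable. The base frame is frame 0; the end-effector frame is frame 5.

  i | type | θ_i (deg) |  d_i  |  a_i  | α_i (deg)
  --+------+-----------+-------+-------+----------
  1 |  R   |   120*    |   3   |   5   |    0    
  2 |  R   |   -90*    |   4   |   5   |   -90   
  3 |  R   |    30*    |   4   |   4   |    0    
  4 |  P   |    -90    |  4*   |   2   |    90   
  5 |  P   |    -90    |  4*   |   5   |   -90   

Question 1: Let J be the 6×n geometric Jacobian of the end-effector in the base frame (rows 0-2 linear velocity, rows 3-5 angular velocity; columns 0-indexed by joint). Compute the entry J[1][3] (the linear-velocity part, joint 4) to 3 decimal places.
prismatic axis z_3 = (-0.5000,0.8660,0.0000)
J_v[:, 3] = z_3; J_ω[:, 3] = (0,0,0)
entry J[1][3] = 0.8660

0.866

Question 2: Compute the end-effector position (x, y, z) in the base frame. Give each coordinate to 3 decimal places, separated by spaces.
1.196 9.928 8.732

after link 1: o_1 = (-2.5000, 4.3301, 3.0000)
after link 2: o_2 = (1.8301, 6.8301, 7.0000)
after link 3: o_3 = (2.8301, 12.0263, 5.0000)
after link 4: o_4 = (1.6962, 15.9904, 6.7321)
after link 5: o_5 = (1.1962, 9.9282, 8.7321)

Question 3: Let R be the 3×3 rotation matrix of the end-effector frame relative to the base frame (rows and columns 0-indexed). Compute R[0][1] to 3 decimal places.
End-effector y-axis (col 1 of R) = (0.7500,0.4330,-0.5000)
R[0][1] = 0.7500

0.750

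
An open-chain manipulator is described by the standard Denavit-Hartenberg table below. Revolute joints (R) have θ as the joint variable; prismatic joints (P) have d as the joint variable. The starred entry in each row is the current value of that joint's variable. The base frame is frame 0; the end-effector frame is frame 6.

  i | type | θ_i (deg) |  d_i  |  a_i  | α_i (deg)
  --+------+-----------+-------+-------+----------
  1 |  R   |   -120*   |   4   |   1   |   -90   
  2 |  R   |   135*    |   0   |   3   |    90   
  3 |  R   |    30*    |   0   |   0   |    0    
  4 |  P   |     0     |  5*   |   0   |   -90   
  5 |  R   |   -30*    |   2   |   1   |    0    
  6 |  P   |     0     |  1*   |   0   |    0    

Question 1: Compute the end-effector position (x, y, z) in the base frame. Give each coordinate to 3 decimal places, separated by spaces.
after link 1: o_1 = (-0.5000, -0.8660, 4.0000)
after link 2: o_2 = (0.5607, 0.9711, 1.8787)
after link 3: o_3 = (0.5607, 0.9711, 1.8787)
after link 4: o_4 = (-1.2071, -2.0908, -1.6569)
after link 5: o_5 = (0.4027, -3.6326, -1.8336)
after link 6: o_6 = (0.9760, -4.3718, -1.4801)

0.976 -4.372 -1.480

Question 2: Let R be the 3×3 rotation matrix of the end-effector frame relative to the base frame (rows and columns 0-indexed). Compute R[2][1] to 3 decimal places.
End-effector y-axis (col 1 of R) = (0.6758,0.6705,0.3062)
R[2][1] = 0.3062

0.306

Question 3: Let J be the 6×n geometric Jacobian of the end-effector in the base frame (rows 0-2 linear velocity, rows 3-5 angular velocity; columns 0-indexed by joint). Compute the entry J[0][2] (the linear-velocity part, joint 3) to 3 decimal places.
-1.721

axis z_2 = (-0.3536,-0.6124,-0.7071); lever o_n−o_2 = (0.4153,-5.3429,-3.3588)
cross product → J_v[:, 2] = (-1.7212,-1.4812,2.1433)
J_ω[:, 2] = z_2
entry J[0][2] = -1.7212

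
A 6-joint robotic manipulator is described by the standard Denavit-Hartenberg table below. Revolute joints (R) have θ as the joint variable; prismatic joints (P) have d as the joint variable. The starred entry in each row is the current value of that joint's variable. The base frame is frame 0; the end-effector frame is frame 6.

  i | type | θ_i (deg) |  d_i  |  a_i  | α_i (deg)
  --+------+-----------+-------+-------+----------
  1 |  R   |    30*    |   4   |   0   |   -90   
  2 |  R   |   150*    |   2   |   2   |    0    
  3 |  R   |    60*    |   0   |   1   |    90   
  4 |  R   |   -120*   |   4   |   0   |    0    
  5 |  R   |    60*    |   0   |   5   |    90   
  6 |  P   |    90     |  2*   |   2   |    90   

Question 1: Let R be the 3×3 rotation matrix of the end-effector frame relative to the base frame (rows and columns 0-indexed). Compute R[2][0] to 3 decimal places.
End-effector x-axis (col 0 of R) = (-0.4330,-0.2500,-0.8660)
R[2][0] = -0.8660

-0.866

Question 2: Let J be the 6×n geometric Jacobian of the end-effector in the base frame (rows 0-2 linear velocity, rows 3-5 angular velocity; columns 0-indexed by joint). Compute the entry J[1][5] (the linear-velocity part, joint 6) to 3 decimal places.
-0.058

prismatic axis z_5 = (0.8995,-0.0580,-0.4330)
J_v[:, 5] = z_5; J_ω[:, 5] = (0,0,0)
entry J[1][5] = -0.0580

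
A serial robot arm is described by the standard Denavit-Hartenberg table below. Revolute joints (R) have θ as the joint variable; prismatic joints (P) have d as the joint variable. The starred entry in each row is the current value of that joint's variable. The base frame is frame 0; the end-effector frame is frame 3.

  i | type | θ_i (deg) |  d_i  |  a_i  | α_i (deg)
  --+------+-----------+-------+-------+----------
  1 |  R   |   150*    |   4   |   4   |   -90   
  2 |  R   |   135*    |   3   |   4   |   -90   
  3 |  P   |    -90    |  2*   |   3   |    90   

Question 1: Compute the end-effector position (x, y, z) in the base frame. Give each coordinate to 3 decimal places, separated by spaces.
-2.790 -5.317 2.586

after link 1: o_1 = (-3.4641, 2.0000, 4.0000)
after link 2: o_2 = (-2.5146, -2.0123, 1.1716)
after link 3: o_3 = (-2.7899, -5.3175, 2.5858)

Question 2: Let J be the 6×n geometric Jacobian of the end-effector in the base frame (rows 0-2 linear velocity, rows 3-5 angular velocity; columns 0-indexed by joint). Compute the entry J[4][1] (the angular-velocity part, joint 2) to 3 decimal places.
axis z_1 = (-0.5000,-0.8660,0.0000); lever o_n−o_1 = (0.6742,-7.3175,-1.4142)
cross product → J_v[:, 1] = (1.2247,-0.7071,4.2426)
J_ω[:, 1] = z_1
entry J[4][1] = -0.8660

-0.866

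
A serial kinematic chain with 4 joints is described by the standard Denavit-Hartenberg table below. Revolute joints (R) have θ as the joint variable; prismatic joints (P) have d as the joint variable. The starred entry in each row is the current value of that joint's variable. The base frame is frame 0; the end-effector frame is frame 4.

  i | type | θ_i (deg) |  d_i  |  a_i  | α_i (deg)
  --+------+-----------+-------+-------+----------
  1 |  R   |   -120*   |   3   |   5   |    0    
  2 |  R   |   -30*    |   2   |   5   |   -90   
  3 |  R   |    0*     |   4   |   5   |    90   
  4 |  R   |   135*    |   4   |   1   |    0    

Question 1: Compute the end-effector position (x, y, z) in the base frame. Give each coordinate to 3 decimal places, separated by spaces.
after link 1: o_1 = (-2.5000, -4.3301, 3.0000)
after link 2: o_2 = (-6.8301, -6.8301, 5.0000)
after link 3: o_3 = (-9.1603, -12.7942, 5.0000)
after link 4: o_4 = (-8.1943, -13.0530, 9.0000)

-8.194 -13.053 9.000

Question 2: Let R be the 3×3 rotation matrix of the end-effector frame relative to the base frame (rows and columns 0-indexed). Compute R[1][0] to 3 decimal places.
-0.259

End-effector x-axis (col 0 of R) = (0.9659,-0.2588,0.0000)
R[1][0] = -0.2588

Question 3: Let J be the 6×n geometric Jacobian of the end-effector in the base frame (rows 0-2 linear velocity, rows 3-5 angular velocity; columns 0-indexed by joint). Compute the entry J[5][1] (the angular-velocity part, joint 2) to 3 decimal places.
1.000

axis z_1 = (0.0000,0.0000,1.0000); lever o_n−o_1 = (-5.6943,-8.7229,6.0000)
cross product → J_v[:, 1] = (8.7229,-5.6943,0.0000)
J_ω[:, 1] = z_1
entry J[5][1] = 1.0000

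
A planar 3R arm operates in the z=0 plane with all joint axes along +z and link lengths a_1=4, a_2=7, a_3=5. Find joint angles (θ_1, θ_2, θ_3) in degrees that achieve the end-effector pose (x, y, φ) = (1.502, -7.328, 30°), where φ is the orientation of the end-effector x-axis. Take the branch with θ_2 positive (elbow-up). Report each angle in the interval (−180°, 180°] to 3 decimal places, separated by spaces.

-135.009 45.015 119.994

wrist centre = target − a_3·(cos φ, sin φ) = (-2.8281, -9.8280)
cos θ_2 = (104.5879−4²−7²)/(2·4·7) = 0.7069; θ_2 = 45.0146° (elbow-up)
β = atan2(-9.8280,-2.8281) = -106.0538°; ψ = atan2(4.9510,8.9485) = 28.9548°
θ_1 = β − ψ = -135.0087°
θ_3 = φ − θ_1 − θ_2 = 119.9940° (wrapped to (-180°,180°])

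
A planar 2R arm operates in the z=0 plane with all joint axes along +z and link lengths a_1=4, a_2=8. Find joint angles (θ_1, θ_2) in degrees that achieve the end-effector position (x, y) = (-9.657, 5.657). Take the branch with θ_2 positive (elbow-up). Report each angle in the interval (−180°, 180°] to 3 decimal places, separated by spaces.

cos θ_2 = (125.2593−4²−8²)/(2·4·8) = 0.7072; θ_2 = 44.9943° (elbow-up)
β = atan2(5.6570,-9.6570) = 149.6385°; ψ = atan2(5.6563,9.6574) = 30.3573°
θ_1 = β − ψ = 119.2813°

119.281 44.994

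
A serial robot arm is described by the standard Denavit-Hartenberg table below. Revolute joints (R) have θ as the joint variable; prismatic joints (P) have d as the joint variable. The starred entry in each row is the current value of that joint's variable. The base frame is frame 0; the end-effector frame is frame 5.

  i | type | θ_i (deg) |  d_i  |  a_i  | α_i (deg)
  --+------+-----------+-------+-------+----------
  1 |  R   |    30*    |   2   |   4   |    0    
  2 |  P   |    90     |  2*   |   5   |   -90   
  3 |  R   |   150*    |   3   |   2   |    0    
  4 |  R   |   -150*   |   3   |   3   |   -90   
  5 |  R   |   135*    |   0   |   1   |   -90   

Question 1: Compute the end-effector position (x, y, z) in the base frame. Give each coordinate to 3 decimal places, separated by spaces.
after link 1: o_1 = (3.4641, 2.0000, 2.0000)
after link 2: o_2 = (0.9641, 6.3301, 4.0000)
after link 3: o_3 = (-0.7679, 3.3301, 3.0000)
after link 4: o_4 = (-4.8660, 4.4282, 3.0000)
after link 5: o_5 = (-3.9001, 4.1694, 3.0000)

-3.900 4.169 3.000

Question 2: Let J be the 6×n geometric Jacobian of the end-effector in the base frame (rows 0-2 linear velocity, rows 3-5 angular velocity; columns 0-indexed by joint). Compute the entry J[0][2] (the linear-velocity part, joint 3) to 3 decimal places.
axis z_2 = (-0.8660,-0.5000,0.0000); lever o_n−o_2 = (-4.8642,-2.1607,-1.0000)
cross product → J_v[:, 2] = (0.5000,-0.8660,-0.5608)
J_ω[:, 2] = z_2
entry J[0][2] = 0.5000

0.500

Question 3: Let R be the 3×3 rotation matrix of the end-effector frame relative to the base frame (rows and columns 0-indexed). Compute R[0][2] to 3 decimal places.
End-effector z-axis (col 2 of R) = (-0.2588,-0.9659,0.0000)
R[0][2] = -0.2588

-0.259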